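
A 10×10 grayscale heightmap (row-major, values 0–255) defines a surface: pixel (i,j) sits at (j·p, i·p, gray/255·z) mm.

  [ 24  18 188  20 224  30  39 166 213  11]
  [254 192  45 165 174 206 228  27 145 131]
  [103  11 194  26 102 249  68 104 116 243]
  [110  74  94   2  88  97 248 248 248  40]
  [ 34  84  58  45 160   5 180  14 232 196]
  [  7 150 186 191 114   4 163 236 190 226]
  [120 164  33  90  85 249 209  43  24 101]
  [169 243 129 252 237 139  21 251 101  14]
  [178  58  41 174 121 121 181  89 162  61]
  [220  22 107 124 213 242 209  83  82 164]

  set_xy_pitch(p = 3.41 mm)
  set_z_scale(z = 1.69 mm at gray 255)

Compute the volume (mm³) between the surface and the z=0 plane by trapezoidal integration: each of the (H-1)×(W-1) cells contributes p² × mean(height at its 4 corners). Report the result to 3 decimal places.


806.732

height_mm = gray/255 × 1.69; cell vol = 3.41² × mean(4 corners)
unit = 3.41² × 1.69 / (4×255) = 0.0192662 mm³ per gray-sum
row 0: Σ corner-gray over 9 cells = 4580  → 88.2390
row 1: Σ corner-gray over 9 cells = 4835  → 93.1519
row 2: Σ corner-gray over 9 cells = 4434  → 85.4262
row 3: Σ corner-gray over 9 cells = 4134  → 79.6463
row 4: Σ corner-gray over 9 cells = 4487  → 86.4473
row 5: Σ corner-gray over 9 cells = 4716  → 90.8592
row 6: Σ corner-gray over 9 cells = 4944  → 95.2519
row 7: Σ corner-gray over 9 cells = 5062  → 97.5253
row 8: Σ corner-gray over 9 cells = 4681  → 90.1849
Σ rows: total corner-gray = 41873  → 806.7322 mm³


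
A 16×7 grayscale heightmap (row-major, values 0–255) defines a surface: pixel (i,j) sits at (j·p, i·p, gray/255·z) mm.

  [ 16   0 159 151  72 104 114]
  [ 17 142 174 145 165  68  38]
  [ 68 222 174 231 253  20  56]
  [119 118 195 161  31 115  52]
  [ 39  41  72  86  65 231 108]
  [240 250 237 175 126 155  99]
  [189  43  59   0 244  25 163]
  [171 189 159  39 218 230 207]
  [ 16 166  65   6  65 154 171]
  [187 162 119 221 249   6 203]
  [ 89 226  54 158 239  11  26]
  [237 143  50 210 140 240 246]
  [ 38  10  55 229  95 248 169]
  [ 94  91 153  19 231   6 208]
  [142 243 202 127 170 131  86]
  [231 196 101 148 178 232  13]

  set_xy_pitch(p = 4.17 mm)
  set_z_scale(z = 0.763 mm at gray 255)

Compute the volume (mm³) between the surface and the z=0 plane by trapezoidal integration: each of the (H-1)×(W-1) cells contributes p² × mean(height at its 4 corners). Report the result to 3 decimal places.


627.225

height_mm = gray/255 × 0.763; cell vol = 4.17² × mean(4 corners)
unit = 4.17² × 0.763 / (4×255) = 0.0130076 mm³ per gray-sum
row 0: Σ corner-gray over 6 cells = 2545  → 33.1043
row 1: Σ corner-gray over 6 cells = 3367  → 43.7965
row 2: Σ corner-gray over 6 cells = 3335  → 43.3803
row 3: Σ corner-gray over 6 cells = 2548  → 33.1433
row 4: Σ corner-gray over 6 cells = 3362  → 43.7315
row 5: Σ corner-gray over 6 cells = 3319  → 43.1722
row 6: Σ corner-gray over 6 cells = 3142  → 40.8698
row 7: Σ corner-gray over 6 cells = 3147  → 40.9349
row 8: Σ corner-gray over 6 cells = 3003  → 39.0618
row 9: Σ corner-gray over 6 cells = 3395  → 44.1607
row 10: Σ corner-gray over 6 cells = 3540  → 46.0468
row 11: Σ corner-gray over 6 cells = 3530  → 45.9168
row 12: Σ corner-gray over 6 cells = 2783  → 36.2001
row 13: Σ corner-gray over 6 cells = 3276  → 42.6128
row 14: Σ corner-gray over 6 cells = 3928  → 51.0938
Σ rows: total corner-gray = 48220  → 627.2255 mm³


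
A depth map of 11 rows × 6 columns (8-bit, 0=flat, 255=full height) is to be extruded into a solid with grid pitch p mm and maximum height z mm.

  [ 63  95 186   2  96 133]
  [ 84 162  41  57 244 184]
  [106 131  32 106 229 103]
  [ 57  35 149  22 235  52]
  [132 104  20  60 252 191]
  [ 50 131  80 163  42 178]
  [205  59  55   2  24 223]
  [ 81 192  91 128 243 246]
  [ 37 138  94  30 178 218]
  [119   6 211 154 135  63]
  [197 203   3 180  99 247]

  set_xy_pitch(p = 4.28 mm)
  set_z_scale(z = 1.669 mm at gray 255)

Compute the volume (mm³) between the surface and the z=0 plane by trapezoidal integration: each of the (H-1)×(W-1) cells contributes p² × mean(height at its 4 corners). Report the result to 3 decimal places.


694.376

height_mm = gray/255 × 1.669; cell vol = 4.28² × mean(4 corners)
unit = 4.28² × 1.669 / (4×255) = 0.0299739 mm³ per gray-sum
row 0: Σ corner-gray over 5 cells = 2230  → 66.8419
row 1: Σ corner-gray over 5 cells = 2481  → 74.3653
row 2: Σ corner-gray over 5 cells = 2196  → 65.8228
row 3: Σ corner-gray over 5 cells = 2186  → 65.5230
row 4: Σ corner-gray over 5 cells = 2255  → 67.5912
row 5: Σ corner-gray over 5 cells = 1768  → 52.9939
row 6: Σ corner-gray over 5 cells = 2343  → 70.2289
row 7: Σ corner-gray over 5 cells = 2770  → 83.0278
row 8: Σ corner-gray over 5 cells = 2329  → 69.8093
row 9: Σ corner-gray over 5 cells = 2608  → 78.1720
Σ rows: total corner-gray = 23166  → 694.3761 mm³


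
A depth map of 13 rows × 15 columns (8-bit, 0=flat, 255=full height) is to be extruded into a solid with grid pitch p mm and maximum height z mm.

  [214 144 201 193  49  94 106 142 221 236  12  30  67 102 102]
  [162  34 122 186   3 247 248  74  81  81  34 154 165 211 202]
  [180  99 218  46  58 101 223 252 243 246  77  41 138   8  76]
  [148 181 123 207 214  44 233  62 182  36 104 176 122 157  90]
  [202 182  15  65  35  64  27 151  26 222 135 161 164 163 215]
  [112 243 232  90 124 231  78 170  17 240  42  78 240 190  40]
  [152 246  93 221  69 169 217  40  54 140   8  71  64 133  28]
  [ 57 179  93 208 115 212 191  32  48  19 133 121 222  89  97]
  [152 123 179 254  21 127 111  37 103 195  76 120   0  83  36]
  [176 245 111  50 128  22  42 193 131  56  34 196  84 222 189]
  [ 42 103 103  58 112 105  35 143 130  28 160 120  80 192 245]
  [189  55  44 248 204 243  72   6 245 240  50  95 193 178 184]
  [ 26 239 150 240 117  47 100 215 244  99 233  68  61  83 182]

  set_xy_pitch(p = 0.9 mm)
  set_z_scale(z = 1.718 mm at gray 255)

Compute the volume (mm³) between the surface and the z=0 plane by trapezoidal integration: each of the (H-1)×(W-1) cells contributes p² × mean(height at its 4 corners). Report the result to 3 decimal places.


116.524

height_mm = gray/255 × 1.718; cell vol = 0.9² × mean(4 corners)
unit = 0.9² × 1.718 / (4×255) = 0.00136429 mm³ per gray-sum
row 0: Σ corner-gray over 14 cells = 7154  → 9.7602
row 1: Σ corner-gray over 14 cells = 7400  → 10.0958
row 2: Σ corner-gray over 14 cells = 7676  → 10.4723
row 3: Σ corner-gray over 14 cells = 7157  → 9.7643
row 4: Σ corner-gray over 14 cells = 7339  → 10.0126
row 5: Σ corner-gray over 14 cells = 7332  → 10.0030
row 6: Σ corner-gray over 14 cells = 6708  → 9.1517
row 7: Σ corner-gray over 14 cells = 6524  → 8.9007
row 8: Σ corner-gray over 14 cells = 6439  → 8.7847
row 9: Σ corner-gray over 14 cells = 6418  → 8.7560
row 10: Σ corner-gray over 14 cells = 7144  → 9.7465
row 11: Σ corner-gray over 14 cells = 8119  → 11.0767
Σ rows: total corner-gray = 85410  → 116.5244 mm³


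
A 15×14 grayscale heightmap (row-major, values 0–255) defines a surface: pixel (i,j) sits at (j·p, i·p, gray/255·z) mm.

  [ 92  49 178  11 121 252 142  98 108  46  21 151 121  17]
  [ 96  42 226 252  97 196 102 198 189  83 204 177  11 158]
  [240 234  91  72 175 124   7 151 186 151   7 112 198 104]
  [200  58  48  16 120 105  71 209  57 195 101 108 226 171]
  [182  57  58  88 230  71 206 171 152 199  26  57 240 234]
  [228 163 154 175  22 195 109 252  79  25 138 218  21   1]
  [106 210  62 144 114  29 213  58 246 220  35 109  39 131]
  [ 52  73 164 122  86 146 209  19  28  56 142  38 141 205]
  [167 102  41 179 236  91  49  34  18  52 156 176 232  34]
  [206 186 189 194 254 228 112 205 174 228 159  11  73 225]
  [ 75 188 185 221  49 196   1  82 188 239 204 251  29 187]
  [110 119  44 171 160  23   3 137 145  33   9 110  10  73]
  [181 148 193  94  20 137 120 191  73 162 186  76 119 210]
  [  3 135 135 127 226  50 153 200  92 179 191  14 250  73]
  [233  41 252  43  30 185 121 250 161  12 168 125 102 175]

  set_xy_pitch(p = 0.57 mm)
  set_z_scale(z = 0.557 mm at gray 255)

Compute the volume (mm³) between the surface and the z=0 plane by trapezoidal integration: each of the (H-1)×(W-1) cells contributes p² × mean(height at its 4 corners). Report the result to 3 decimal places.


16.468

height_mm = gray/255 × 0.557; cell vol = 0.57² × mean(4 corners)
unit = 0.57² × 0.557 / (4×255) = 0.000177421 mm³ per gray-sum
row 0: Σ corner-gray over 13 cells = 6513  → 1.1555
row 1: Σ corner-gray over 13 cells = 7168  → 1.2718
row 2: Σ corner-gray over 13 cells = 6359  → 1.1282
row 3: Σ corner-gray over 13 cells = 6525  → 1.1577
row 4: Σ corner-gray over 13 cells = 6857  → 1.2166
row 5: Σ corner-gray over 13 cells = 6526  → 1.1578
row 6: Σ corner-gray over 13 cells = 5900  → 1.0468
row 7: Σ corner-gray over 13 cells = 5638  → 1.0003
row 8: Σ corner-gray over 13 cells = 7390  → 1.3111
row 9: Σ corner-gray over 13 cells = 8385  → 1.4877
row 10: Σ corner-gray over 13 cells = 6039  → 1.0714
row 11: Σ corner-gray over 13 cells = 5540  → 0.9829
row 12: Σ corner-gray over 13 cells = 7009  → 1.2435
row 13: Σ corner-gray over 13 cells = 6968  → 1.2363
Σ rows: total corner-gray = 92817  → 16.4677 mm³


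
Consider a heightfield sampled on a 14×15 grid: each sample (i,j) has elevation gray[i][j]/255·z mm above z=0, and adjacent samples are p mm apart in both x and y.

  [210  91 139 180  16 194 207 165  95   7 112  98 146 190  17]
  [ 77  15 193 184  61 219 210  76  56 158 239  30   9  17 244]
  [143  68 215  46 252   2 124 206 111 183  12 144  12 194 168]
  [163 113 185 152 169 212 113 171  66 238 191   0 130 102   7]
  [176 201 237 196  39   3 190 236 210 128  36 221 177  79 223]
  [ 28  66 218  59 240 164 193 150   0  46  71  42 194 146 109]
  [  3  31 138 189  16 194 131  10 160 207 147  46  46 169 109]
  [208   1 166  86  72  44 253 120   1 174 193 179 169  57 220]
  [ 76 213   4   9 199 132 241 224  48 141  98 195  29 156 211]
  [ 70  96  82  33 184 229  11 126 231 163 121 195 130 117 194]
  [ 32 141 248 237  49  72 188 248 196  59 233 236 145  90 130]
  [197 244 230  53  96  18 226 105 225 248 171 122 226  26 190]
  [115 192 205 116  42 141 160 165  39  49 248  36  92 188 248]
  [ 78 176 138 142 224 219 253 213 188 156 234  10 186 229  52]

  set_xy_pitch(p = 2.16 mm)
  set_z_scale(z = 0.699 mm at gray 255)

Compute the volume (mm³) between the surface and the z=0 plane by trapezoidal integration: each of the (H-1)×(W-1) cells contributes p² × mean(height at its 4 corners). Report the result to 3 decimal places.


height_mm = gray/255 × 0.699; cell vol = 2.16² × mean(4 corners)
unit = 2.16² × 0.699 / (4×255) = 0.00319731 mm³ per gray-sum
row 0: Σ corner-gray over 14 cells = 6762  → 21.6202
row 1: Σ corner-gray over 14 cells = 6704  → 21.4348
row 2: Σ corner-gray over 14 cells = 7303  → 23.3499
row 3: Σ corner-gray over 14 cells = 8159  → 26.0868
row 4: Σ corner-gray over 14 cells = 7620  → 24.3635
row 5: Σ corner-gray over 14 cells = 6395  → 20.4468
row 6: Σ corner-gray over 14 cells = 6538  → 20.9040
row 7: Σ corner-gray over 14 cells = 7123  → 22.7744
row 8: Σ corner-gray over 14 cells = 7365  → 23.5482
row 9: Σ corner-gray over 14 cells = 8146  → 26.0453
row 10: Σ corner-gray over 14 cells = 8813  → 28.1779
row 11: Σ corner-gray over 14 cells = 8076  → 25.8215
row 12: Σ corner-gray over 14 cells = 8575  → 27.4169
Σ rows: total corner-gray = 97579  → 311.9901 mm³

311.990


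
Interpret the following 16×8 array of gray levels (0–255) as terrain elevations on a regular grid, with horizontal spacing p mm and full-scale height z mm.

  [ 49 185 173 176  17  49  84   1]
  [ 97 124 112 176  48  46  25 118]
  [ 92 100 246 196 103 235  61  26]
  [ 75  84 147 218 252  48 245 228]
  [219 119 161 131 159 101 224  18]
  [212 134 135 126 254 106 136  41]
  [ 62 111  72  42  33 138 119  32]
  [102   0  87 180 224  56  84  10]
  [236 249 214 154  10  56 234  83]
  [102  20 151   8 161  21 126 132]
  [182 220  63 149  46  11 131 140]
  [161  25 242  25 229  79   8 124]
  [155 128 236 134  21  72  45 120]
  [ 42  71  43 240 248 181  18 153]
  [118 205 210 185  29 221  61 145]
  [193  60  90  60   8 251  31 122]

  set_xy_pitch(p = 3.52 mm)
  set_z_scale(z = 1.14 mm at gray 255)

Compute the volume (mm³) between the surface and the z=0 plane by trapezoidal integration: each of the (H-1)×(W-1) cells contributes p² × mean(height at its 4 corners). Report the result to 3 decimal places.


702.029

height_mm = gray/255 × 1.14; cell vol = 3.52² × mean(4 corners)
unit = 3.52² × 1.14 / (4×255) = 0.0138481 mm³ per gray-sum
row 0: Σ corner-gray over 7 cells = 2695  → 37.3206
row 1: Σ corner-gray over 7 cells = 3277  → 45.3802
row 2: Σ corner-gray over 7 cells = 4291  → 59.4222
row 3: Σ corner-gray over 7 cells = 4318  → 59.7961
row 4: Σ corner-gray over 7 cells = 4062  → 56.2510
row 5: Σ corner-gray over 7 cells = 3159  → 43.7461
row 6: Σ corner-gray over 7 cells = 2498  → 34.5925
row 7: Σ corner-gray over 7 cells = 3527  → 48.8422
row 8: Σ corner-gray over 7 cells = 3361  → 46.5434
row 9: Σ corner-gray over 7 cells = 2770  → 38.3592
row 10: Σ corner-gray over 7 cells = 3063  → 42.4167
row 11: Σ corner-gray over 7 cells = 3048  → 42.2090
row 12: Σ corner-gray over 7 cells = 3344  → 46.3080
row 13: Σ corner-gray over 7 cells = 3882  → 53.7583
row 14: Σ corner-gray over 7 cells = 3400  → 47.0835
Σ rows: total corner-gray = 50695  → 702.0291 mm³


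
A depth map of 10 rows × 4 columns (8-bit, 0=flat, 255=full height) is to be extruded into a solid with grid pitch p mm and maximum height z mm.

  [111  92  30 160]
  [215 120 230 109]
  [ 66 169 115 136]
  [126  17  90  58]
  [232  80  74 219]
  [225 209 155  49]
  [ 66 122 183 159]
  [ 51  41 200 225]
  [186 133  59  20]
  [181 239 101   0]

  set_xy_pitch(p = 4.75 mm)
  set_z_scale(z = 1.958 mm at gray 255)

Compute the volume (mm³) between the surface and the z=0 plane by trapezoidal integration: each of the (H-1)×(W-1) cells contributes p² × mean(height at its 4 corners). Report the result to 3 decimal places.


591.111

height_mm = gray/255 × 1.958; cell vol = 4.75² × mean(4 corners)
unit = 4.75² × 1.958 / (4×255) = 0.0433112 mm³ per gray-sum
row 0: Σ corner-gray over 3 cells = 1539  → 66.6559
row 1: Σ corner-gray over 3 cells = 1794  → 77.7002
row 2: Σ corner-gray over 3 cells = 1168  → 50.5874
row 3: Σ corner-gray over 3 cells = 1157  → 50.1110
row 4: Σ corner-gray over 3 cells = 1761  → 76.2709
row 5: Σ corner-gray over 3 cells = 1837  → 79.5626
row 6: Σ corner-gray over 3 cells = 1593  → 68.9947
row 7: Σ corner-gray over 3 cells = 1348  → 58.3834
row 8: Σ corner-gray over 3 cells = 1451  → 62.8445
Σ rows: total corner-gray = 13648  → 591.1106 mm³


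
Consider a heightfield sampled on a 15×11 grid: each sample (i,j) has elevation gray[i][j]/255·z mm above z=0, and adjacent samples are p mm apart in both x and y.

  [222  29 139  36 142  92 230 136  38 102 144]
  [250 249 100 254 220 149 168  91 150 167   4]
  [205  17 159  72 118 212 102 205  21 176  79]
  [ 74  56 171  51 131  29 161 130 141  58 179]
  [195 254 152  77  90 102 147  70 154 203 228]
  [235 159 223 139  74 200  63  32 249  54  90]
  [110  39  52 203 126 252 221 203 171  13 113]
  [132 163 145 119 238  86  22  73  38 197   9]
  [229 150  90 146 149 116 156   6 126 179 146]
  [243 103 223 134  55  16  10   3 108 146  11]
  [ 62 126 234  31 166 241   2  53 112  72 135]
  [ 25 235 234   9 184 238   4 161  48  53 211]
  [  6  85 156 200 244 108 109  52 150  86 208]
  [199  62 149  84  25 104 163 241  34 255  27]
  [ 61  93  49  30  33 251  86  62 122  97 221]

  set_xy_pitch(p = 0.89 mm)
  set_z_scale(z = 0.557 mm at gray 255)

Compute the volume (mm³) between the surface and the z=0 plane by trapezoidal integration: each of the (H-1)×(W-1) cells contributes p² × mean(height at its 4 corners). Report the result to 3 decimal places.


30.339

height_mm = gray/255 × 0.557; cell vol = 0.89² × mean(4 corners)
unit = 0.89² × 0.557 / (4×255) = 0.000432549 mm³ per gray-sum
row 0: Σ corner-gray over 10 cells = 5604  → 2.4240
row 1: Σ corner-gray over 10 cells = 5798  → 2.5079
row 2: Σ corner-gray over 10 cells = 4557  → 1.9711
row 3: Σ corner-gray over 10 cells = 5030  → 2.1757
row 4: Σ corner-gray over 10 cells = 5632  → 2.4361
row 5: Σ corner-gray over 10 cells = 5494  → 2.3764
row 6: Σ corner-gray over 10 cells = 5086  → 2.1999
row 7: Σ corner-gray over 10 cells = 4914  → 2.1255
row 8: Σ corner-gray over 10 cells = 4461  → 1.9296
row 9: Σ corner-gray over 10 cells = 4121  → 1.7825
row 10: Σ corner-gray over 10 cells = 4839  → 2.0931
row 11: Σ corner-gray over 10 cells = 5162  → 2.2328
row 12: Σ corner-gray over 10 cells = 5054  → 2.1861
row 13: Σ corner-gray over 10 cells = 4388  → 1.8980
Σ rows: total corner-gray = 70140  → 30.3390 mm³


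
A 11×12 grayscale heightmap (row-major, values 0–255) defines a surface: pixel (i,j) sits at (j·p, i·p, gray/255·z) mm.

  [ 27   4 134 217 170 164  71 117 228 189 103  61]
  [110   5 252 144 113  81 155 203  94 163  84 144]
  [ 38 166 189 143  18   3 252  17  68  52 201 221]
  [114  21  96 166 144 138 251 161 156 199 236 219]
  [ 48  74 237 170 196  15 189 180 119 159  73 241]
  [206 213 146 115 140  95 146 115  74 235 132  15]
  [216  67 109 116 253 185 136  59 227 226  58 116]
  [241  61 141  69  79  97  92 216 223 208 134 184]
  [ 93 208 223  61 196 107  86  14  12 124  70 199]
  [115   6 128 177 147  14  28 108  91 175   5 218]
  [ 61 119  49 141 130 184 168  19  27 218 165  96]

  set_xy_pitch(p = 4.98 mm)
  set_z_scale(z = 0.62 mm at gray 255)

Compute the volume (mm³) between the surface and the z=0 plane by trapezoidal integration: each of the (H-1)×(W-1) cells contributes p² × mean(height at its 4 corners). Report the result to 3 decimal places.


height_mm = gray/255 × 0.62; cell vol = 4.98² × mean(4 corners)
unit = 4.98² × 0.62 / (4×255) = 0.0150748 mm³ per gray-sum
row 0: Σ corner-gray over 11 cells = 5724  → 86.2879
row 1: Σ corner-gray over 11 cells = 5319  → 80.1826
row 2: Σ corner-gray over 11 cells = 5946  → 89.6345
row 3: Σ corner-gray over 11 cells = 6582  → 99.2220
row 4: Σ corner-gray over 11 cells = 6156  → 92.8002
row 5: Σ corner-gray over 11 cells = 6247  → 94.1720
row 6: Σ corner-gray over 11 cells = 6269  → 94.5036
row 7: Σ corner-gray over 11 cells = 5559  → 83.8006
row 8: Σ corner-gray over 11 cells = 4585  → 69.1177
row 9: Σ corner-gray over 11 cells = 4688  → 70.6704
Σ rows: total corner-gray = 57075  → 860.3915 mm³

860.392


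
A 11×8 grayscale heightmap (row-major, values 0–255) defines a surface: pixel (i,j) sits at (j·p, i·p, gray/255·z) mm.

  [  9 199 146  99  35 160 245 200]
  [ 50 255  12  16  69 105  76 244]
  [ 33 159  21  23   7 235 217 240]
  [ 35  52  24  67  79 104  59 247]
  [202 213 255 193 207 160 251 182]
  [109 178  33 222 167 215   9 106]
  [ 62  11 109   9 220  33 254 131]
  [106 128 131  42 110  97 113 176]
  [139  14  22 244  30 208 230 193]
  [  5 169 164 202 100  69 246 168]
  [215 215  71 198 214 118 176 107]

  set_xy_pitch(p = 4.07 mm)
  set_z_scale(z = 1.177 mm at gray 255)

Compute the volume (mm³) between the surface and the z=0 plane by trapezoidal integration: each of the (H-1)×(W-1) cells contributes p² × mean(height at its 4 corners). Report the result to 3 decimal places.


height_mm = gray/255 × 1.177; cell vol = 4.07² × mean(4 corners)
unit = 4.07² × 1.177 / (4×255) = 0.0191146 mm³ per gray-sum
row 0: Σ corner-gray over 7 cells = 3337  → 63.7854
row 1: Σ corner-gray over 7 cells = 2957  → 56.5219
row 2: Σ corner-gray over 7 cells = 2649  → 50.6346
row 3: Σ corner-gray over 7 cells = 3994  → 76.3437
row 4: Σ corner-gray over 7 cells = 4805  → 91.8456
row 5: Σ corner-gray over 7 cells = 3328  → 63.6134
row 6: Σ corner-gray over 7 cells = 2989  → 57.1335
row 7: Σ corner-gray over 7 cells = 3352  → 64.0721
row 8: Σ corner-gray over 7 cells = 3901  → 74.5660
row 9: Σ corner-gray over 7 cells = 4379  → 83.7028
Σ rows: total corner-gray = 35691  → 682.2190 mm³

682.219


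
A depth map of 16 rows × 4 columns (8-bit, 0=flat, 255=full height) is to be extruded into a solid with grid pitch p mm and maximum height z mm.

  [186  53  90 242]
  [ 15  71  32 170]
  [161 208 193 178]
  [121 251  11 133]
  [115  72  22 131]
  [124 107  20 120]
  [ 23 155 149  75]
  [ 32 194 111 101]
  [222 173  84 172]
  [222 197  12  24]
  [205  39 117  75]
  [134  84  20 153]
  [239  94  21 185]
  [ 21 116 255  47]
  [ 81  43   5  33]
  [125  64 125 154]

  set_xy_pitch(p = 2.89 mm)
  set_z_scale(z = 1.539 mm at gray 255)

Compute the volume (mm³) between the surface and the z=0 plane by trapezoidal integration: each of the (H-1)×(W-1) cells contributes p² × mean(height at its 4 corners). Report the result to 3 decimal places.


244.715

height_mm = gray/255 × 1.539; cell vol = 2.89² × mean(4 corners)
unit = 2.89² × 1.539 / (4×255) = 0.0126018 mm³ per gray-sum
row 0: Σ corner-gray over 3 cells = 1105  → 13.9250
row 1: Σ corner-gray over 3 cells = 1532  → 19.3060
row 2: Σ corner-gray over 3 cells = 1919  → 24.1829
row 3: Σ corner-gray over 3 cells = 1212  → 15.2734
row 4: Σ corner-gray over 3 cells = 932  → 11.7449
row 5: Σ corner-gray over 3 cells = 1204  → 15.1726
row 6: Σ corner-gray over 3 cells = 1449  → 18.2601
row 7: Σ corner-gray over 3 cells = 1651  → 20.8056
row 8: Σ corner-gray over 3 cells = 1572  → 19.8101
row 9: Σ corner-gray over 3 cells = 1256  → 15.8279
row 10: Σ corner-gray over 3 cells = 1087  → 13.6982
row 11: Σ corner-gray over 3 cells = 1149  → 14.4795
row 12: Σ corner-gray over 3 cells = 1464  → 18.4491
row 13: Σ corner-gray over 3 cells = 1020  → 12.8539
row 14: Σ corner-gray over 3 cells = 867  → 10.9258
Σ rows: total corner-gray = 19419  → 244.7152 mm³


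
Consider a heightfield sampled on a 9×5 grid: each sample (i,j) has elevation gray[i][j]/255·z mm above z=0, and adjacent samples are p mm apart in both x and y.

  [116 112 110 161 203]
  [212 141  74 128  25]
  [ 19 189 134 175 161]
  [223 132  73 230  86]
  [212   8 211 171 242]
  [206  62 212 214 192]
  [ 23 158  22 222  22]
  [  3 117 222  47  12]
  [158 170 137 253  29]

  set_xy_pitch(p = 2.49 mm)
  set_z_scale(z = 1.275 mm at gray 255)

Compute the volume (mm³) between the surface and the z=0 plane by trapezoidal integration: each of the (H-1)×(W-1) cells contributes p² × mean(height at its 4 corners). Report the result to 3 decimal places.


height_mm = gray/255 × 1.275; cell vol = 2.49² × mean(4 corners)
unit = 2.49² × 1.275 / (4×255) = 0.00775013 mm³ per gray-sum
row 0: Σ corner-gray over 4 cells = 2008  → 15.5623
row 1: Σ corner-gray over 4 cells = 2099  → 16.2675
row 2: Σ corner-gray over 4 cells = 2355  → 18.2515
row 3: Σ corner-gray over 4 cells = 2413  → 18.7011
row 4: Σ corner-gray over 4 cells = 2608  → 20.2123
row 5: Σ corner-gray over 4 cells = 2223  → 17.2285
row 6: Σ corner-gray over 4 cells = 1636  → 12.6792
row 7: Σ corner-gray over 4 cells = 2094  → 16.2288
Σ rows: total corner-gray = 17436  → 135.1312 mm³

135.131


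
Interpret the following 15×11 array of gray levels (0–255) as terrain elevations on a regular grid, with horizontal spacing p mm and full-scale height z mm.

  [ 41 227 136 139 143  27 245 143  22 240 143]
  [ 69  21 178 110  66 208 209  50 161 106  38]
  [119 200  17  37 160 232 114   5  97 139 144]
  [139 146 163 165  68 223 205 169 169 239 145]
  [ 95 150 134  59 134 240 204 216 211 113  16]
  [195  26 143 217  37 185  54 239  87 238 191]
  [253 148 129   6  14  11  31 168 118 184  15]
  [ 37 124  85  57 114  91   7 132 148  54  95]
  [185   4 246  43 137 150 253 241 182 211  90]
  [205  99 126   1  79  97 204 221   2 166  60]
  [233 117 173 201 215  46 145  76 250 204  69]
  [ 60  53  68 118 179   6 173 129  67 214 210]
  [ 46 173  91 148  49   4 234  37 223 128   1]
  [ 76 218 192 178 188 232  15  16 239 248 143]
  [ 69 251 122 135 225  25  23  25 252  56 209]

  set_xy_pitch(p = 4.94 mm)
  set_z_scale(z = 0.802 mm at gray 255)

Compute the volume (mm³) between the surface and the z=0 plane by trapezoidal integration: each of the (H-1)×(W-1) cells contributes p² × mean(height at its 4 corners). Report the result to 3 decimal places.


height_mm = gray/255 × 0.802; cell vol = 4.94² × mean(4 corners)
unit = 4.94² × 0.802 / (4×255) = 0.0191879 mm³ per gray-sum
row 0: Σ corner-gray over 10 cells = 5153  → 98.8754
row 1: Σ corner-gray over 10 cells = 4590  → 88.0726
row 2: Σ corner-gray over 10 cells = 5643  → 108.2775
row 3: Σ corner-gray over 10 cells = 6411  → 123.0138
row 4: Σ corner-gray over 10 cells = 5871  → 112.6523
row 5: Σ corner-gray over 10 cells = 4724  → 90.6438
row 6: Σ corner-gray over 10 cells = 3642  → 69.8824
row 7: Σ corner-gray over 10 cells = 4965  → 95.2681
row 8: Σ corner-gray over 10 cells = 5464  → 104.8428
row 9: Σ corner-gray over 10 cells = 5411  → 103.8259
row 10: Σ corner-gray over 10 cells = 5440  → 104.3823
row 11: Σ corner-gray over 10 cells = 4505  → 86.4416
row 12: Σ corner-gray over 10 cells = 5492  → 105.3801
row 13: Σ corner-gray over 10 cells = 5777  → 110.8487
Σ rows: total corner-gray = 73088  → 1402.4073 mm³

1402.407


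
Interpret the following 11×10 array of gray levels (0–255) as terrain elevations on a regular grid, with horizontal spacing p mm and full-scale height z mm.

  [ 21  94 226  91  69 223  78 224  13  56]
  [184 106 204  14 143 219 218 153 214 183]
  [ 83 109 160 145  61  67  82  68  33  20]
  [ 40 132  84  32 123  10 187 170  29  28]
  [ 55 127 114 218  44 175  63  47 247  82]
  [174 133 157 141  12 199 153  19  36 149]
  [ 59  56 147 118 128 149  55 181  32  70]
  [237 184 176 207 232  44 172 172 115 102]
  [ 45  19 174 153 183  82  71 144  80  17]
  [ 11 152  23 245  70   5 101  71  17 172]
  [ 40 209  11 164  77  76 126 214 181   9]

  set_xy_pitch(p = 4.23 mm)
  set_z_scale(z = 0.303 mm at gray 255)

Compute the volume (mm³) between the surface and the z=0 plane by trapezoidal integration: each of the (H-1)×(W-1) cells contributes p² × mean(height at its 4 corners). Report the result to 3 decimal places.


height_mm = gray/255 × 0.303; cell vol = 4.23² × mean(4 corners)
unit = 4.23² × 0.303 / (4×255) = 0.00531524 mm³ per gray-sum
row 0: Σ corner-gray over 9 cells = 5022  → 26.6932
row 1: Σ corner-gray over 9 cells = 4462  → 23.7166
row 2: Σ corner-gray over 9 cells = 3155  → 16.7696
row 3: Σ corner-gray over 9 cells = 3809  → 20.2458
row 4: Σ corner-gray over 9 cells = 4230  → 22.4835
row 5: Σ corner-gray over 9 cells = 3884  → 20.6444
row 6: Σ corner-gray over 9 cells = 4804  → 25.5344
row 7: Σ corner-gray over 9 cells = 4817  → 25.6035
row 8: Σ corner-gray over 9 cells = 3425  → 18.2047
row 9: Σ corner-gray over 9 cells = 3716  → 19.7514
Σ rows: total corner-gray = 41324  → 219.6471 mm³

219.647


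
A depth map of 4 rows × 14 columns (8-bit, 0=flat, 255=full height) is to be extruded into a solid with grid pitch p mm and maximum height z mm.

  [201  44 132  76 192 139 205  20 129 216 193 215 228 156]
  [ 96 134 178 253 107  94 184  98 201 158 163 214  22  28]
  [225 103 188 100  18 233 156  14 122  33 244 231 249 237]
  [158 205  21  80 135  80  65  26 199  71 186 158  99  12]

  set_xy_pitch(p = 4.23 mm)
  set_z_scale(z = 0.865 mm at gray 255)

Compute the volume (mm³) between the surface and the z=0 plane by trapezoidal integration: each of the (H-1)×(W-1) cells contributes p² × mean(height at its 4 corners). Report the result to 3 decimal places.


height_mm = gray/255 × 0.865; cell vol = 4.23² × mean(4 corners)
unit = 4.23² × 0.865 / (4×255) = 0.0151739 mm³ per gray-sum
row 0: Σ corner-gray over 13 cells = 7671  → 116.3988
row 1: Σ corner-gray over 13 cells = 7580  → 115.0180
row 2: Σ corner-gray over 13 cells = 6664  → 101.1187
Σ rows: total corner-gray = 21915  → 332.5356 mm³

332.536


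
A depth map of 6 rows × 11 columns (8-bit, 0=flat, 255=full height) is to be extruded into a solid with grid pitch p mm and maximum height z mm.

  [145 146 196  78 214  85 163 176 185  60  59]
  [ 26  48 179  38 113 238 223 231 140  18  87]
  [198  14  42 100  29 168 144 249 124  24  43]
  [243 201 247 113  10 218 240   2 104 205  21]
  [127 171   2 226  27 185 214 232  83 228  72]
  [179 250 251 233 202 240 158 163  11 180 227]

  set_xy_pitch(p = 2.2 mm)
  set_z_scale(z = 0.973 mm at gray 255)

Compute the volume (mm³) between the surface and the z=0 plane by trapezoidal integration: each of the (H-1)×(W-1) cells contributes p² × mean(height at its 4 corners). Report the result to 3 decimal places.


height_mm = gray/255 × 0.973; cell vol = 2.2² × mean(4 corners)
unit = 2.2² × 0.973 / (4×255) = 0.00461698 mm³ per gray-sum
row 0: Σ corner-gray over 10 cells = 5379  → 24.8347
row 1: Σ corner-gray over 10 cells = 4598  → 21.2289
row 2: Σ corner-gray over 10 cells = 4973  → 22.9602
row 3: Σ corner-gray over 10 cells = 5879  → 27.1432
row 4: Σ corner-gray over 10 cells = 6717  → 31.0123
Σ rows: total corner-gray = 27546  → 127.1793 mm³

127.179


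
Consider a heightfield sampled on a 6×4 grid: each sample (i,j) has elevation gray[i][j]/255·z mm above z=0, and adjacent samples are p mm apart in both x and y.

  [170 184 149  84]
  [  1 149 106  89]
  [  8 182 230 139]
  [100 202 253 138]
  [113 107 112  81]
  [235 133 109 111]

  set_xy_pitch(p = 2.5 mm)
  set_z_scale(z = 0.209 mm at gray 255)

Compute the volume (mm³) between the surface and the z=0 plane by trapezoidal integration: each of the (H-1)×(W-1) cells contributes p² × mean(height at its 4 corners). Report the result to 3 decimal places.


height_mm = gray/255 × 0.209; cell vol = 2.5² × mean(4 corners)
unit = 2.5² × 0.209 / (4×255) = 0.00128064 mm³ per gray-sum
row 0: Σ corner-gray over 3 cells = 1520  → 1.9466
row 1: Σ corner-gray over 3 cells = 1571  → 2.0119
row 2: Σ corner-gray over 3 cells = 2119  → 2.7137
row 3: Σ corner-gray over 3 cells = 1780  → 2.2795
row 4: Σ corner-gray over 3 cells = 1462  → 1.8723
Σ rows: total corner-gray = 8452  → 10.8239 mm³

10.824


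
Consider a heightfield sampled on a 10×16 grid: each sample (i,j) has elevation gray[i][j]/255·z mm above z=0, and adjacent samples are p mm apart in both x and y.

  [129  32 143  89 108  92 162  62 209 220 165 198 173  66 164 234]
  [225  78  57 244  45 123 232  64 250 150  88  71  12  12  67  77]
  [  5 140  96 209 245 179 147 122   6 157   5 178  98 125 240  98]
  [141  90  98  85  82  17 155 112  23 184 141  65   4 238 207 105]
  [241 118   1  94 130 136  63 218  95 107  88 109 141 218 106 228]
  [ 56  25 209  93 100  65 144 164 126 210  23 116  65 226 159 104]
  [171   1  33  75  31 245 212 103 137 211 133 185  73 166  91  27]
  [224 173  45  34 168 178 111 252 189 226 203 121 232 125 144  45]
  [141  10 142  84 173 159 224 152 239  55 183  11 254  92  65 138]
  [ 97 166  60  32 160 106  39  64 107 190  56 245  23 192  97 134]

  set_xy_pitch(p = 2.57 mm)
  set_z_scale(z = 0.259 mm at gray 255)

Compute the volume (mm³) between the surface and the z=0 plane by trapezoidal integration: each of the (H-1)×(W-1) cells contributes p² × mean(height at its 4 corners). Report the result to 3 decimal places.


113.384

height_mm = gray/255 × 0.259; cell vol = 2.57² × mean(4 corners)
unit = 2.57² × 0.259 / (4×255) = 0.00167713 mm³ per gray-sum
row 0: Σ corner-gray over 15 cells = 7417  → 12.4392
row 1: Σ corner-gray over 15 cells = 7285  → 12.2179
row 2: Σ corner-gray over 15 cells = 7245  → 12.1508
row 3: Σ corner-gray over 15 cells = 6965  → 11.6812
row 4: Σ corner-gray over 15 cells = 7327  → 12.2883
row 5: Σ corner-gray over 15 cells = 7200  → 12.0753
row 6: Σ corner-gray over 15 cells = 8261  → 13.8547
row 7: Σ corner-gray over 15 cells = 8636  → 14.4837
row 8: Σ corner-gray over 15 cells = 7270  → 12.1927
Σ rows: total corner-gray = 67606  → 113.3838 mm³


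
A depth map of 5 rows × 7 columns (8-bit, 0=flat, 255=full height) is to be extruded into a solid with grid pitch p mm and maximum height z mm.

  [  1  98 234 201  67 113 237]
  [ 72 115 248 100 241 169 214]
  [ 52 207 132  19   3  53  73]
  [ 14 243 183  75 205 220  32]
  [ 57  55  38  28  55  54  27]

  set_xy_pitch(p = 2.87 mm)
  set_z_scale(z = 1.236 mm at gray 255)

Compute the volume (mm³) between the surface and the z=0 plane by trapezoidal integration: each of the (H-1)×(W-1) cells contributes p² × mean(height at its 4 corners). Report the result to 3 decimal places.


119.515

height_mm = gray/255 × 1.236; cell vol = 2.87² × mean(4 corners)
unit = 2.87² × 1.236 / (4×255) = 0.00998118 mm³ per gray-sum
row 0: Σ corner-gray over 6 cells = 3696  → 36.8905
row 1: Σ corner-gray over 6 cells = 2985  → 29.7938
row 2: Σ corner-gray over 6 cells = 2851  → 28.4564
row 3: Σ corner-gray over 6 cells = 2442  → 24.3741
Σ rows: total corner-gray = 11974  → 119.5147 mm³


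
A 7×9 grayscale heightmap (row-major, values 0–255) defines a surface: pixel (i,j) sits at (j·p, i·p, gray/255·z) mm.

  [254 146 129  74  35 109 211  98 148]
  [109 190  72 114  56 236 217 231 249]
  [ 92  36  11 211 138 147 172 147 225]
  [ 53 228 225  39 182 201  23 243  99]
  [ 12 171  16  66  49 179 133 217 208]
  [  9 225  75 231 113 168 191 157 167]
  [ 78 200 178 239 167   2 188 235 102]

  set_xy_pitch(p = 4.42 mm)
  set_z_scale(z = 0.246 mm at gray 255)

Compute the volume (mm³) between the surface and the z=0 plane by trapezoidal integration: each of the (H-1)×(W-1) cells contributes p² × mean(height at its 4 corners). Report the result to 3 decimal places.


129.525

height_mm = gray/255 × 0.246; cell vol = 4.42² × mean(4 corners)
unit = 4.42² × 0.246 / (4×255) = 0.00471172 mm³ per gray-sum
row 0: Σ corner-gray over 8 cells = 4596  → 21.6551
row 1: Σ corner-gray over 8 cells = 4631  → 21.8200
row 2: Σ corner-gray over 8 cells = 4475  → 21.0849
row 3: Σ corner-gray over 8 cells = 4316  → 20.3358
row 4: Σ corner-gray over 8 cells = 4378  → 20.6279
row 5: Σ corner-gray over 8 cells = 5094  → 24.0015
Σ rows: total corner-gray = 27490  → 129.5252 mm³


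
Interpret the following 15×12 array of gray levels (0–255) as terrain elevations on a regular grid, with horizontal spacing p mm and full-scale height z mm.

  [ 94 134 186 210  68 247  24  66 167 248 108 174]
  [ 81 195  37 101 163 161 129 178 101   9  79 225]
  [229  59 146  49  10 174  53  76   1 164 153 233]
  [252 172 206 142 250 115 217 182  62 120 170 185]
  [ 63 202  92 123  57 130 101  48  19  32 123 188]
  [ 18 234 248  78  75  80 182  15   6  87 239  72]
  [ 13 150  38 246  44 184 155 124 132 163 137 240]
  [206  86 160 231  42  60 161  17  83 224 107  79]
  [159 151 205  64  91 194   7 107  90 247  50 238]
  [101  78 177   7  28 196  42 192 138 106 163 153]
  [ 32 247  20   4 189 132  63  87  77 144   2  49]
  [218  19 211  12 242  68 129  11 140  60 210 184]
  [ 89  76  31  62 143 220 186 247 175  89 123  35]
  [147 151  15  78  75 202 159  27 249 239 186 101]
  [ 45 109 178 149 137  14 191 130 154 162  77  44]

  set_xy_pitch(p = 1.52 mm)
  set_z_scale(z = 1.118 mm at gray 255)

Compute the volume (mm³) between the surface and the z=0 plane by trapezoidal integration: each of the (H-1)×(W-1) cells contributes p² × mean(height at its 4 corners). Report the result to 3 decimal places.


190.291

height_mm = gray/255 × 1.118; cell vol = 1.52² × mean(4 corners)
unit = 1.52² × 1.118 / (4×255) = 0.00253238 mm³ per gray-sum
row 0: Σ corner-gray over 11 cells = 5796  → 14.6777
row 1: Σ corner-gray over 11 cells = 4844  → 12.2668
row 2: Σ corner-gray over 11 cells = 5941  → 15.0449
row 3: Σ corner-gray over 11 cells = 5814  → 14.7233
row 4: Σ corner-gray over 11 cells = 4683  → 11.8591
row 5: Σ corner-gray over 11 cells = 5577  → 14.1231
row 6: Σ corner-gray over 11 cells = 5626  → 14.2472
row 7: Σ corner-gray over 11 cells = 5436  → 13.7660
row 8: Σ corner-gray over 11 cells = 5317  → 13.4647
row 9: Σ corner-gray over 11 cells = 4519  → 11.4438
row 10: Σ corner-gray over 11 cells = 4617  → 11.6920
row 11: Σ corner-gray over 11 cells = 5434  → 13.7610
row 12: Σ corner-gray over 11 cells = 5838  → 14.7840
row 13: Σ corner-gray over 11 cells = 5701  → 14.4371
Σ rows: total corner-gray = 75143  → 190.2906 mm³


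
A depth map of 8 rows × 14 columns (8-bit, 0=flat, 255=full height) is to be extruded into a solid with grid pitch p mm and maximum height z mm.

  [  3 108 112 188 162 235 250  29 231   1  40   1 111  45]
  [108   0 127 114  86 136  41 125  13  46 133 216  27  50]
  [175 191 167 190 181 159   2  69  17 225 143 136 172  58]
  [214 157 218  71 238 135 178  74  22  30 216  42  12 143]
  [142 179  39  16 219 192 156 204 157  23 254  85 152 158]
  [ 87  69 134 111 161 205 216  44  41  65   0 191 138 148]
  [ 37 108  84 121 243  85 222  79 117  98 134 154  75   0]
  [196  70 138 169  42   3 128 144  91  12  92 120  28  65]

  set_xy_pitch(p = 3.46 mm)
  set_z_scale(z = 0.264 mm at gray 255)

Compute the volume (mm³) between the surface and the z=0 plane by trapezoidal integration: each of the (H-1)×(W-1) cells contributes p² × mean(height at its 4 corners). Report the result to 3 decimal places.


132.242

height_mm = gray/255 × 0.264; cell vol = 3.46² × mean(4 corners)
unit = 3.46² × 0.264 / (4×255) = 0.00309853 mm³ per gray-sum
row 0: Σ corner-gray over 13 cells = 5270  → 16.3293
row 1: Σ corner-gray over 13 cells = 5823  → 18.0428
row 2: Σ corner-gray over 13 cells = 6680  → 20.6982
row 3: Σ corner-gray over 13 cells = 6795  → 21.0545
row 4: Σ corner-gray over 13 cells = 6637  → 20.5650
row 5: Σ corner-gray over 13 cells = 6062  → 18.7833
row 6: Σ corner-gray over 13 cells = 5412  → 16.7693
Σ rows: total corner-gray = 42679  → 132.2422 mm³


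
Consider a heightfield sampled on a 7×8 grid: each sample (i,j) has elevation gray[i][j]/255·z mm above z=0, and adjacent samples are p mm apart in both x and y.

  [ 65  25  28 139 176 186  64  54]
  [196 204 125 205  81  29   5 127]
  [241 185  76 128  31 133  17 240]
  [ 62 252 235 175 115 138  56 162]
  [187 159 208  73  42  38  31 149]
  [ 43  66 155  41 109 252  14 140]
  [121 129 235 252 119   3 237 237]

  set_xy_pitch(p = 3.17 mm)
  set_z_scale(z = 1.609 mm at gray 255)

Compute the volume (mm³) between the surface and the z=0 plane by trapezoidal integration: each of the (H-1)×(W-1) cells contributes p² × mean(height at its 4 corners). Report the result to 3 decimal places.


321.297

height_mm = gray/255 × 1.609; cell vol = 3.17² × mean(4 corners)
unit = 3.17² × 1.609 / (4×255) = 0.0158516 mm³ per gray-sum
row 0: Σ corner-gray over 7 cells = 2976  → 47.1745
row 1: Σ corner-gray over 7 cells = 3242  → 51.3910
row 2: Σ corner-gray over 7 cells = 3787  → 60.0302
row 3: Σ corner-gray over 7 cells = 3604  → 57.1293
row 4: Σ corner-gray over 7 cells = 2895  → 45.8905
row 5: Σ corner-gray over 7 cells = 3765  → 59.6815
Σ rows: total corner-gray = 20269  → 321.2970 mm³


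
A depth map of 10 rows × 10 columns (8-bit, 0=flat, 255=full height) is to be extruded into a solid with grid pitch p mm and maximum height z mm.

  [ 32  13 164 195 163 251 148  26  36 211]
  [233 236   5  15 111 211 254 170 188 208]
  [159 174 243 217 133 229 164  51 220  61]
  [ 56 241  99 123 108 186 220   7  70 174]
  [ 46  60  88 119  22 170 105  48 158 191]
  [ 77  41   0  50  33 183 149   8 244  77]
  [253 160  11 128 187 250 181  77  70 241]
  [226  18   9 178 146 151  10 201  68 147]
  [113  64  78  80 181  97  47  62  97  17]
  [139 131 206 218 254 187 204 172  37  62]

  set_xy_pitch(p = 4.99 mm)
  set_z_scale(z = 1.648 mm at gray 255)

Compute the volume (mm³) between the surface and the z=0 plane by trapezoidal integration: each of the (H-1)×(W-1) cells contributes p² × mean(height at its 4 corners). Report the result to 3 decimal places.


1634.495

height_mm = gray/255 × 1.648; cell vol = 4.99² × mean(4 corners)
unit = 4.99² × 1.648 / (4×255) = 0.0402307 mm³ per gray-sum
row 0: Σ corner-gray over 9 cells = 5056  → 203.4067
row 1: Σ corner-gray over 9 cells = 5903  → 237.4821
row 2: Σ corner-gray over 9 cells = 5420  → 218.0507
row 3: Σ corner-gray over 9 cells = 4115  → 165.5495
row 4: Σ corner-gray over 9 cells = 3347  → 134.6523
row 5: Σ corner-gray over 9 cells = 4192  → 168.6473
row 6: Σ corner-gray over 9 cells = 4557  → 183.3315
row 7: Σ corner-gray over 9 cells = 3477  → 139.8823
row 8: Σ corner-gray over 9 cells = 4561  → 183.4924
Σ rows: total corner-gray = 40628  → 1634.4949 mm³
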